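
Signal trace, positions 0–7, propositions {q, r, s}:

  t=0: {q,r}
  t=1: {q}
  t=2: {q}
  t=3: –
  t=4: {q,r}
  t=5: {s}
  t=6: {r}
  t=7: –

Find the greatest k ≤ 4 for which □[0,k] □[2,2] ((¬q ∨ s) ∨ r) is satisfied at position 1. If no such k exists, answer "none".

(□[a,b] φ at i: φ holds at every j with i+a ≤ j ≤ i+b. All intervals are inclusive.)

4

□[2,2] ((¬q ∨ s) ∨ r) must hold from j=1 onward; find where it first fails.
  j=1: holds
  j=2: holds
  j=3: holds
  j=4: holds
  j=5: holds
Holds through j=5; largest k = 4.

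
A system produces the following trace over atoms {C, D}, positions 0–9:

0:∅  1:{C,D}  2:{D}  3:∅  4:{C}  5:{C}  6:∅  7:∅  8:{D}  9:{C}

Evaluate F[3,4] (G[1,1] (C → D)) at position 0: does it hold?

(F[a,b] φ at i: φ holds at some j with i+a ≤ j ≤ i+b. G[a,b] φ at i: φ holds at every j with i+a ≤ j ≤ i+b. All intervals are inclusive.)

Check G[1,1] (C → D) at each j in [3,4]:
  j=3: fails at 4
  j=4: fails at 5
No position in the window satisfies it → formula fails.

False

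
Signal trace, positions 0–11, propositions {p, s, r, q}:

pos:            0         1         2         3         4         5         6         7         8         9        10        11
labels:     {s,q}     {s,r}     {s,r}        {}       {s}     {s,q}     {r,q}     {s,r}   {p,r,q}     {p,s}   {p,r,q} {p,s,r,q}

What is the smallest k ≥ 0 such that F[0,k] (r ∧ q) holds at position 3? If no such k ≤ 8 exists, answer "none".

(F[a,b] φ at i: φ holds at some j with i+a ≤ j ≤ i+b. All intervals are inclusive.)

Scan j = 3,4,… for (r ∧ q):
  j=3: fails
  j=4: fails
  j=5: fails
  j=6: holds
First hit at j=6, so smallest k = 6-3 = 3.

3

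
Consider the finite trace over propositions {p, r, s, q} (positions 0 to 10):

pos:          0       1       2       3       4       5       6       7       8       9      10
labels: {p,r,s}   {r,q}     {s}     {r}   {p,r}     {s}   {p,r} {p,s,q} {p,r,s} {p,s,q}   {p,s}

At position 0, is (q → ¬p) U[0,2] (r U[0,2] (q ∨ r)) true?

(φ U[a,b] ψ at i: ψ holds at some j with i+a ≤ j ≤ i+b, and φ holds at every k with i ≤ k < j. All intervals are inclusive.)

True

Need some j in [0,2] with (r U[0,2] (q ∨ r)), and (q → ¬p) at every k in [0,j-1].
  j=0: (r U[0,2] (q ∨ r)) holds; no prefix to check → satisfied.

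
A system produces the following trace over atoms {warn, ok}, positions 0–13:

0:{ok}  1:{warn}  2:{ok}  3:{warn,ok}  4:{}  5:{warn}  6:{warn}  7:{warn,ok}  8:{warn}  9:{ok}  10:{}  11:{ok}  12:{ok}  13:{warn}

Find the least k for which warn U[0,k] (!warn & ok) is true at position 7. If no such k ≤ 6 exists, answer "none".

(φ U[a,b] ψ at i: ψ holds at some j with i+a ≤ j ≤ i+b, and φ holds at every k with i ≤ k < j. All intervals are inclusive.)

Need earliest j ≥ 7 with (!warn & ok), and warn at every k in [7,j-1].
  j=7: rhs fails.
  j=8: rhs fails.
  j=9: rhs holds; lhs holds on [7,8]. k = 2.

2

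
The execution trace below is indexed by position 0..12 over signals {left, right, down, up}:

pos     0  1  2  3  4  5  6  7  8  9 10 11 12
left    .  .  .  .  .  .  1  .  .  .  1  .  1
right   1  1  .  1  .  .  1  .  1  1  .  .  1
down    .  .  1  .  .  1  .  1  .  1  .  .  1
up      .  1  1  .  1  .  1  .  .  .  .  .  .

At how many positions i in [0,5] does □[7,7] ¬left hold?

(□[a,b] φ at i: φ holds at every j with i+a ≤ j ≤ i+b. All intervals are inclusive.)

4

Evaluate at each i in [0,5]:
  i=0: ✓ (all of [7,7])
  i=1: ✓ (all of [8,8])
  i=2: ✓ (all of [9,9])
  i=3: ✗ (fails at j=10)
  i=4: ✓ (all of [11,11])
  i=5: ✗ (fails at j=12)
Positions where it holds: {0, 1, 2, 4} → 4.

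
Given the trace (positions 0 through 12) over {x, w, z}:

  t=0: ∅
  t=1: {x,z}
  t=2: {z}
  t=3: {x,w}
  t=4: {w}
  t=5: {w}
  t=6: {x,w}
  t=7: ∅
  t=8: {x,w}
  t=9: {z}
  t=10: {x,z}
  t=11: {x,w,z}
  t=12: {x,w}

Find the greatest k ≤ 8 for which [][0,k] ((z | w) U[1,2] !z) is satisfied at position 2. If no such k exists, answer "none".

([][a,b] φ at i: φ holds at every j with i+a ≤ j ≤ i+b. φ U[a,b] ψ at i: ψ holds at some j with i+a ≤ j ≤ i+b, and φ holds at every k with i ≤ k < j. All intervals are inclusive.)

4

((z | w) U[1,2] !z) must hold from j=2 onward; find where it first fails.
  j=2: holds
  j=3: holds
  j=4: holds
  j=5: holds
  j=6: holds
  j=7: fails
Holds on [2,6], so largest k = 4.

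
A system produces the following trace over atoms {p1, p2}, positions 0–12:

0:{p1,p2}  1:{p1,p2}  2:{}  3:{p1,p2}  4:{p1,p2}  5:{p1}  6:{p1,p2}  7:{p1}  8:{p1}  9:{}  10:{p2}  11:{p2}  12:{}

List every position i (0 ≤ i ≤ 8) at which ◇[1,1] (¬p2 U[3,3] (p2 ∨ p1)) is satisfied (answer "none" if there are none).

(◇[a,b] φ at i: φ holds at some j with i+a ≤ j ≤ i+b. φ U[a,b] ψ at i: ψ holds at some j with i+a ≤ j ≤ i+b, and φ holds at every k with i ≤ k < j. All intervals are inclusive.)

Evaluate at each i in [0,8]:
  i=0: ✗ (none in [1,1])
  i=1: ✗ (none in [2,2])
  i=2: ✗ (none in [3,3])
  i=3: ✗ (none in [4,4])
  i=4: ✗ (none in [5,5])
  i=5: ✗ (none in [6,6])
  i=6: ✓ (witness j=7)
  i=7: ✗ (none in [8,8])
  i=8: ✗ (none in [9,9])

6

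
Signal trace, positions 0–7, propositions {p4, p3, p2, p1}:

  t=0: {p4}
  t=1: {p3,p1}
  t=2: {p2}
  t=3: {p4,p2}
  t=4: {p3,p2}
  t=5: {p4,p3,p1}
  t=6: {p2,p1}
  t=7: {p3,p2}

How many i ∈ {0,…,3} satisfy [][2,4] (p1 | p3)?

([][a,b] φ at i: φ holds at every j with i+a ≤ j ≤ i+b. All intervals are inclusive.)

Evaluate at each i in [0,3]:
  i=0: ✗ (fails at j=2)
  i=1: ✗ (fails at j=3)
  i=2: ✓ (all of [4,6])
  i=3: ✓ (all of [5,7])
Positions where it holds: {2, 3} → 2.

2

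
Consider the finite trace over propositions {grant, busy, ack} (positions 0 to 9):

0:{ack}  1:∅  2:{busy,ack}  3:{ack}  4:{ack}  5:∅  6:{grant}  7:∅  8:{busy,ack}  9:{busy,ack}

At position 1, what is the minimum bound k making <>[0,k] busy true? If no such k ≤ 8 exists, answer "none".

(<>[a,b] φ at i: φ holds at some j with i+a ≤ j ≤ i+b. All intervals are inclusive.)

1

Scan j = 1,2,… for busy:
  j=1: fails
  j=2: holds
First hit at j=2, so smallest k = 2-1 = 1.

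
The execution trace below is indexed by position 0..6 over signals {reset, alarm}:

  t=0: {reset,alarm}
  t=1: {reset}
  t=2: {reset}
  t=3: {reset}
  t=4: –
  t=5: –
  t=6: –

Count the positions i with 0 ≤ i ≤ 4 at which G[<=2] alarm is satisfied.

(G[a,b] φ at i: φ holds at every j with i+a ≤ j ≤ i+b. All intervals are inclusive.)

Evaluate at each i in [0,4]:
  i=0: ✗ (fails at j=1)
  i=1: ✗ (fails at j=1)
  i=2: ✗ (fails at j=2)
  i=3: ✗ (fails at j=3)
  i=4: ✗ (fails at j=4)
Positions where it holds: {} → 0.

0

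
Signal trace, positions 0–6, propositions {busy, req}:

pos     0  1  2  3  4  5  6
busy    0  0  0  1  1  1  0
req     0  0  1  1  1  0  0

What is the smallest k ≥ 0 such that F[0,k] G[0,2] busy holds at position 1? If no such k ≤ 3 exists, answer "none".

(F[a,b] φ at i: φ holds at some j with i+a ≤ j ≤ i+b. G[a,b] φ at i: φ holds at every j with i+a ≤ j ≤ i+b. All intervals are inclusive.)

2

Scan j = 1,2,… for G[0,2] busy:
  j=1: fails
  j=2: fails
  j=3: holds
First hit at j=3, so smallest k = 3-1 = 2.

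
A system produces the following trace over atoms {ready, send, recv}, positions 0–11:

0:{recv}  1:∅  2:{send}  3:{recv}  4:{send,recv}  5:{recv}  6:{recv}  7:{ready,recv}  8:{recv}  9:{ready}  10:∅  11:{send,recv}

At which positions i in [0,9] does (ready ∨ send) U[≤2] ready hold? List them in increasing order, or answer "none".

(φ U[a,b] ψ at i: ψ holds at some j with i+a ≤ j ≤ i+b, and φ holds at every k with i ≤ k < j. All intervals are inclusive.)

Evaluate at each i in [0,9]:
  i=0: ✗ (no rhs in [0,2])
  i=1: ✗ (no rhs in [1,3])
  i=2: ✗ (no rhs in [2,4])
  i=3: ✗ (no rhs in [3,5])
  i=4: ✗ (no rhs in [4,6])
  i=5: ✗ (lhs fails at k=5 before rhs at j=7)
  i=6: ✗ (lhs fails at k=6 before rhs at j=7)
  i=7: ✓ (rhs at j=7)
  i=8: ✗ (lhs fails at k=8 before rhs at j=9)
  i=9: ✓ (rhs at j=9)

7, 9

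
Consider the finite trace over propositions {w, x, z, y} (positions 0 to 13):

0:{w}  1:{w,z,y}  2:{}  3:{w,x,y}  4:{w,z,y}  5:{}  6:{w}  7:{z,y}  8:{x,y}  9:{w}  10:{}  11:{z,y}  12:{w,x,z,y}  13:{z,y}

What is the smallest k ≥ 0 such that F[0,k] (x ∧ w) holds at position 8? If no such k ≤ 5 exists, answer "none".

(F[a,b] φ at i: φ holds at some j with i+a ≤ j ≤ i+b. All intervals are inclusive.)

Scan j = 8,9,… for (x ∧ w):
  j=8: fails
  j=9: fails
  j=10: fails
  j=11: fails
  j=12: holds
First hit at j=12, so smallest k = 12-8 = 4.

4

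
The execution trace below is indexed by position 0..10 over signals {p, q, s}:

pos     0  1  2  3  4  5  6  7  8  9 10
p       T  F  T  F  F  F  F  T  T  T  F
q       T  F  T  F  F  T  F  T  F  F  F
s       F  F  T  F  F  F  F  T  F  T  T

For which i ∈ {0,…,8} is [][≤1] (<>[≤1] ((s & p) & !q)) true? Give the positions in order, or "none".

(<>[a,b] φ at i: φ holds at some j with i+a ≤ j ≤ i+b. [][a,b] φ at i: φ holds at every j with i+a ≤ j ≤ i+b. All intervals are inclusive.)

8

Evaluate at each i in [0,8]:
  i=0: ✗ (fails at j=0)
  i=1: ✗ (fails at j=1)
  i=2: ✗ (fails at j=2)
  i=3: ✗ (fails at j=3)
  i=4: ✗ (fails at j=4)
  i=5: ✗ (fails at j=5)
  i=6: ✗ (fails at j=6)
  i=7: ✗ (fails at j=7)
  i=8: ✓ (all of [8,9])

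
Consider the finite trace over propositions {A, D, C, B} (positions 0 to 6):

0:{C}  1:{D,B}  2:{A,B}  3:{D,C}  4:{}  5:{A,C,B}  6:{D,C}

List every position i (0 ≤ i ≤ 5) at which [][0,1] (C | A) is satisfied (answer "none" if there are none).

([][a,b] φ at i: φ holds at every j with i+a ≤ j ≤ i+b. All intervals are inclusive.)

Evaluate at each i in [0,5]:
  i=0: ✗ (fails at j=1)
  i=1: ✗ (fails at j=1)
  i=2: ✓ (all of [2,3])
  i=3: ✗ (fails at j=4)
  i=4: ✗ (fails at j=4)
  i=5: ✓ (all of [5,6])

2, 5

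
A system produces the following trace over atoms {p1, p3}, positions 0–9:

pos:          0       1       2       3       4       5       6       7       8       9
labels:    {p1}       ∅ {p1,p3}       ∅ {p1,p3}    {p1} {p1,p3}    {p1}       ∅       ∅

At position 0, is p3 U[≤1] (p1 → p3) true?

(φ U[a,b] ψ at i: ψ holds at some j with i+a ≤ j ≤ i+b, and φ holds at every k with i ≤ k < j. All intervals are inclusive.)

Does not hold

Need some j in [0,1] with (p1 → p3), and p3 at every k in [0,j-1].
  j=0: (p1 → p3) false.
  j=1: (p1 → p3) holds, but p3 fails at k=0 → not this j.
No j in the window works → until fails.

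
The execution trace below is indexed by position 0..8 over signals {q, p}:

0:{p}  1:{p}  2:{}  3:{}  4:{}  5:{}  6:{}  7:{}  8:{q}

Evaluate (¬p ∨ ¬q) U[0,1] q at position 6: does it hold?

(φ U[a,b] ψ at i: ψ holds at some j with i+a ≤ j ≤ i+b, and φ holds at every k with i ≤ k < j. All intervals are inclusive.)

Does not hold

Need some j in [6,7] with q, and (¬p ∨ ¬q) at every k in [6,j-1].
  j=6: q false.
  j=7: q false.
No j in the window works → until fails.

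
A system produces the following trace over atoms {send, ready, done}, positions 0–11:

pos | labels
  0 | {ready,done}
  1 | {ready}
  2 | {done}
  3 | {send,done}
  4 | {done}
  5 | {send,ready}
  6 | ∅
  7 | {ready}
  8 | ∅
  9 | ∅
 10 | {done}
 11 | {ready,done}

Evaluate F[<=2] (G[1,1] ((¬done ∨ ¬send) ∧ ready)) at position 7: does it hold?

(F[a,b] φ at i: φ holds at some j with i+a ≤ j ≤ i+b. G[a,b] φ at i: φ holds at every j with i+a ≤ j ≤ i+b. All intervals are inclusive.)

False

Check G[1,1] ((¬done ∨ ¬send) ∧ ready) at each j in [7,9]:
  j=7: fails at 8
  j=8: fails at 9
  j=9: fails at 10
No position in the window satisfies it → formula fails.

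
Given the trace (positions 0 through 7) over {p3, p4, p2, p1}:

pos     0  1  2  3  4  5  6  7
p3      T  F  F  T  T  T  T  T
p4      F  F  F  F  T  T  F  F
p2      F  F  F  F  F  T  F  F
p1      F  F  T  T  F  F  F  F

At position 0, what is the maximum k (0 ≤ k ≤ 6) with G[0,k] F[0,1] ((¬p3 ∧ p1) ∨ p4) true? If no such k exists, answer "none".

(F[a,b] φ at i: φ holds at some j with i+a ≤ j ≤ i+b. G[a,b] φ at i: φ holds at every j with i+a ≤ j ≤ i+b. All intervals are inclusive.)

none

F[0,1] ((¬p3 ∧ p1) ∨ p4) must hold from j=0 onward; find where it first fails.
  j=0: fails → no k works.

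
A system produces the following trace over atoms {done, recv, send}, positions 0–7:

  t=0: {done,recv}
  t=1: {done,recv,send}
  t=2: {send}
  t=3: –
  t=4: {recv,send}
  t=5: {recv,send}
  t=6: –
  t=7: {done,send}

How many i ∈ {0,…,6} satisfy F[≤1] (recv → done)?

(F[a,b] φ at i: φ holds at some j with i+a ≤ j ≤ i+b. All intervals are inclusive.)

Evaluate at each i in [0,6]:
  i=0: ✓ (witness j=0)
  i=1: ✓ (witness j=1)
  i=2: ✓ (witness j=2)
  i=3: ✓ (witness j=3)
  i=4: ✗ (none in [4,5])
  i=5: ✓ (witness j=6)
  i=6: ✓ (witness j=6)
Positions where it holds: {0, 1, 2, 3, 5, 6} → 6.

6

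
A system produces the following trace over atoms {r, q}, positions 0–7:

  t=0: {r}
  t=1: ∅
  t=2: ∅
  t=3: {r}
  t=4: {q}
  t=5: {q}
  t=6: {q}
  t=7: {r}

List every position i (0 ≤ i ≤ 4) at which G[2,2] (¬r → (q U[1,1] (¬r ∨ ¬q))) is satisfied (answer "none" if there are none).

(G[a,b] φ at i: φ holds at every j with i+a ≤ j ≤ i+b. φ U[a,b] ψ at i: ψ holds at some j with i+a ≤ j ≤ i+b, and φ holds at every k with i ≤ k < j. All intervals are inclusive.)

Evaluate at each i in [0,4]:
  i=0: ✗ (fails at j=2)
  i=1: ✓ (all of [3,3])
  i=2: ✓ (all of [4,4])
  i=3: ✓ (all of [5,5])
  i=4: ✓ (all of [6,6])

1, 2, 3, 4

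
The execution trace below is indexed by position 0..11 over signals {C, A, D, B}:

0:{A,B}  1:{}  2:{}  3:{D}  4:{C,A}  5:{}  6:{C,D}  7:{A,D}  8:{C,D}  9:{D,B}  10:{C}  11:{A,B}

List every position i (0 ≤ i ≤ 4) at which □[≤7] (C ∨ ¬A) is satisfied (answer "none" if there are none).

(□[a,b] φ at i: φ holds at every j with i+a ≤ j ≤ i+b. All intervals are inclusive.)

none

Evaluate at each i in [0,4]:
  i=0: ✗ (fails at j=0)
  i=1: ✗ (fails at j=7)
  i=2: ✗ (fails at j=7)
  i=3: ✗ (fails at j=7)
  i=4: ✗ (fails at j=7)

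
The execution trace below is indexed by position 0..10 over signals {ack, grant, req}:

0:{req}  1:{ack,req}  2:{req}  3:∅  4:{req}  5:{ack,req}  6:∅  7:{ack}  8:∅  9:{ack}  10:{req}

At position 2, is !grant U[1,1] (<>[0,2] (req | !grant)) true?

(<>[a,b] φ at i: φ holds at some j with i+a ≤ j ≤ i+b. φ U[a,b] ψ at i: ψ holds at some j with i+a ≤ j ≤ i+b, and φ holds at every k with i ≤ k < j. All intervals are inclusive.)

Need some j in [3,3] with <>[0,2] (req | !grant), and !grant at every k in [2,j-1].
  j=3: <>[0,2] (req | !grant) holds; !grant holds at every k in [2,2] → satisfied.

True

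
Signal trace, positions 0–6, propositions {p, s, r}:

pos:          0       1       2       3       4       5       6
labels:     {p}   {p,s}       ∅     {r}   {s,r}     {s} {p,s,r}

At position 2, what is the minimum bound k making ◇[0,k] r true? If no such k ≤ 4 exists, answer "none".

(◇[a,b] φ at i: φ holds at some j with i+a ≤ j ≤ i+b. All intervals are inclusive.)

Scan j = 2,3,… for r:
  j=2: fails
  j=3: holds
First hit at j=3, so smallest k = 3-2 = 1.

1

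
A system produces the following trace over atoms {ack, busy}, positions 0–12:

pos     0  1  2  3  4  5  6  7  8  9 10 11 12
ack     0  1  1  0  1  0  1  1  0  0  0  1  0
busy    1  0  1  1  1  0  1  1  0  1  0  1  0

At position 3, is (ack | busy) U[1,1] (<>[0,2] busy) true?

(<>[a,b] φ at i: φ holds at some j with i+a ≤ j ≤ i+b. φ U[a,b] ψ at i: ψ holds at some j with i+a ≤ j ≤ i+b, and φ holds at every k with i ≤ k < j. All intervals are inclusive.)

Yes

Need some j in [4,4] with <>[0,2] busy, and (ack | busy) at every k in [3,j-1].
  j=4: <>[0,2] busy holds; (ack | busy) holds at every k in [3,3] → satisfied.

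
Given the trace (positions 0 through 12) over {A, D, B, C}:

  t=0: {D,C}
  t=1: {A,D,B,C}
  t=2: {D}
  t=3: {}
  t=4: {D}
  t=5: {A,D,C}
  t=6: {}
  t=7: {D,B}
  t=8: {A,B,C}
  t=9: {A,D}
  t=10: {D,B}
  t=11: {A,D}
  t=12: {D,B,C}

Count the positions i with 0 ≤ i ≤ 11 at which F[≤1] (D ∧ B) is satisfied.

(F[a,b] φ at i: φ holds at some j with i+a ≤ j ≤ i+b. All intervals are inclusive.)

Evaluate at each i in [0,11]:
  i=0: ✓ (witness j=1)
  i=1: ✓ (witness j=1)
  i=2: ✗ (none in [2,3])
  i=3: ✗ (none in [3,4])
  i=4: ✗ (none in [4,5])
  i=5: ✗ (none in [5,6])
  i=6: ✓ (witness j=7)
  i=7: ✓ (witness j=7)
  i=8: ✗ (none in [8,9])
  i=9: ✓ (witness j=10)
  i=10: ✓ (witness j=10)
  i=11: ✓ (witness j=12)
Positions where it holds: {0, 1, 6, 7, 9, 10, 11} → 7.

7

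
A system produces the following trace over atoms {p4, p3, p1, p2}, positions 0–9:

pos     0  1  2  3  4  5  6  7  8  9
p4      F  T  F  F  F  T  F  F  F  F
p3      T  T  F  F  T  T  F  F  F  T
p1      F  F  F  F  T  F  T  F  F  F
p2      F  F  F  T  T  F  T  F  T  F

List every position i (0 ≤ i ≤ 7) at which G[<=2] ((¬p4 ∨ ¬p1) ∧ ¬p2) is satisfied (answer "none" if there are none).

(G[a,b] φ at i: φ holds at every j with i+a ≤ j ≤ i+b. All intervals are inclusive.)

Evaluate at each i in [0,7]:
  i=0: ✓ (all of [0,2])
  i=1: ✗ (fails at j=3)
  i=2: ✗ (fails at j=3)
  i=3: ✗ (fails at j=3)
  i=4: ✗ (fails at j=4)
  i=5: ✗ (fails at j=6)
  i=6: ✗ (fails at j=6)
  i=7: ✗ (fails at j=8)

0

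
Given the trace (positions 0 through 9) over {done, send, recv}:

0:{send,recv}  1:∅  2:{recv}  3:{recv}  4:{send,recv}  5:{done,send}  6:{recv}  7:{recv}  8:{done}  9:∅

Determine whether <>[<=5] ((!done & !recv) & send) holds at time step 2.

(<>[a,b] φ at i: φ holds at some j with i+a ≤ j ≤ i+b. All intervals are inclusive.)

Check ((!done & !recv) & send) at each j in [2,7]:
  j=2: false
  j=3: false
  j=4: false
  j=5: false
  j=6: false
  j=7: false
No position in the window satisfies it → formula fails.

Does not hold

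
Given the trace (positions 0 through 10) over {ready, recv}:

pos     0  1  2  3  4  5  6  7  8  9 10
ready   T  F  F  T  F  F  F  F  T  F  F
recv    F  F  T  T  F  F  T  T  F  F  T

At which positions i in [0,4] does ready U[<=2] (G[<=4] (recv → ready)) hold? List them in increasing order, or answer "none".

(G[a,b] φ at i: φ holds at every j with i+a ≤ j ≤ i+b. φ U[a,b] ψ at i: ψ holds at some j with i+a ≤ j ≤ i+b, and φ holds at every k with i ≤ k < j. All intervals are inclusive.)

Evaluate at each i in [0,4]:
  i=0: ✗ (no rhs in [0,2])
  i=1: ✗ (no rhs in [1,3])
  i=2: ✗ (no rhs in [2,4])
  i=3: ✗ (no rhs in [3,5])
  i=4: ✗ (no rhs in [4,6])

none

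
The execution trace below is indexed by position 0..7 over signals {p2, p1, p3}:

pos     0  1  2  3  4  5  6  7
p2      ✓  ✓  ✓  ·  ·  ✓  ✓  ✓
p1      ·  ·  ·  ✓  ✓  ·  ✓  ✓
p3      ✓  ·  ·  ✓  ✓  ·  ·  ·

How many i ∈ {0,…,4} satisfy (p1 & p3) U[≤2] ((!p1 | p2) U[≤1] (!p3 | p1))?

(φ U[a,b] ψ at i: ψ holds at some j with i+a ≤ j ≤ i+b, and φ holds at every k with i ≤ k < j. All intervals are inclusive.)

Evaluate at each i in [0,4]:
  i=0: ✓ (rhs at j=0)
  i=1: ✓ (rhs at j=1)
  i=2: ✓ (rhs at j=2)
  i=3: ✓ (rhs at j=3)
  i=4: ✓ (rhs at j=4)
Positions where it holds: {0, 1, 2, 3, 4} → 5.

5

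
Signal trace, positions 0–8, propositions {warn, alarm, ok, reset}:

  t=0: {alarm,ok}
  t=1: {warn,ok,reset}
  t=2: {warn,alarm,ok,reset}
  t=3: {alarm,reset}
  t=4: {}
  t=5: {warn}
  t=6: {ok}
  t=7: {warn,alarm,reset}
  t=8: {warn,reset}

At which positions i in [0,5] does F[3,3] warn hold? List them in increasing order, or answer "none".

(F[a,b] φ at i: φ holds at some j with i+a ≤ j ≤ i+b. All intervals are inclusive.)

Evaluate at each i in [0,5]:
  i=0: ✗ (none in [3,3])
  i=1: ✗ (none in [4,4])
  i=2: ✓ (witness j=5)
  i=3: ✗ (none in [6,6])
  i=4: ✓ (witness j=7)
  i=5: ✓ (witness j=8)

2, 4, 5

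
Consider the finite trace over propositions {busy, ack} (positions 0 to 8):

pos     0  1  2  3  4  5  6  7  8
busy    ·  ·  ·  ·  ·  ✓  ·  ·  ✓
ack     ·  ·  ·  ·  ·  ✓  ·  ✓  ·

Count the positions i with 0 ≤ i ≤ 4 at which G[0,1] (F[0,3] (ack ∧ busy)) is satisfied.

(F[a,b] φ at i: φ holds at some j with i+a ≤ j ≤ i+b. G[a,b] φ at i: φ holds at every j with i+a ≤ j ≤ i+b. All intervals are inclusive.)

3

Evaluate at each i in [0,4]:
  i=0: ✗ (fails at j=0)
  i=1: ✗ (fails at j=1)
  i=2: ✓ (all of [2,3])
  i=3: ✓ (all of [3,4])
  i=4: ✓ (all of [4,5])
Positions where it holds: {2, 3, 4} → 3.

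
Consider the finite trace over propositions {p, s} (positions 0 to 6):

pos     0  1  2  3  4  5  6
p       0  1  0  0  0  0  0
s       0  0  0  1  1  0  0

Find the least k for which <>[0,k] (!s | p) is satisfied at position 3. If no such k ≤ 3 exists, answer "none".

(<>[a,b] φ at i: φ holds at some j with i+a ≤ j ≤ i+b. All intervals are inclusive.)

Scan j = 3,4,… for (!s | p):
  j=3: fails
  j=4: fails
  j=5: holds
First hit at j=5, so smallest k = 5-3 = 2.

2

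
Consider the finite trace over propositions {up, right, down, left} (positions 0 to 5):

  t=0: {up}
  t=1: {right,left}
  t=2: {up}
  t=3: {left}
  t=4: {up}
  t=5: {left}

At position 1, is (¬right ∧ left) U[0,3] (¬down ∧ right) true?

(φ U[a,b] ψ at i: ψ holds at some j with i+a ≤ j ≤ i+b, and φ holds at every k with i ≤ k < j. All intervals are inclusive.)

True

Need some j in [1,4] with (¬down ∧ right), and (¬right ∧ left) at every k in [1,j-1].
  j=1: (¬down ∧ right) holds; no prefix to check → satisfied.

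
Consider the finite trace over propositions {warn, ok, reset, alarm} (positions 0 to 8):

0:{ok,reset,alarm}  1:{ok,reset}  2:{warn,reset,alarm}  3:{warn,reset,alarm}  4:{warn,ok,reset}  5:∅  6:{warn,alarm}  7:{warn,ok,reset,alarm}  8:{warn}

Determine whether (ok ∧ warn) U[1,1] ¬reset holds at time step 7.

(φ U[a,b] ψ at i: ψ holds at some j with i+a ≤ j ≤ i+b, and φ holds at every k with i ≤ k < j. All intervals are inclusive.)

Need some j in [8,8] with ¬reset, and (ok ∧ warn) at every k in [7,j-1].
  j=8: ¬reset holds; (ok ∧ warn) holds at every k in [7,7] → satisfied.

True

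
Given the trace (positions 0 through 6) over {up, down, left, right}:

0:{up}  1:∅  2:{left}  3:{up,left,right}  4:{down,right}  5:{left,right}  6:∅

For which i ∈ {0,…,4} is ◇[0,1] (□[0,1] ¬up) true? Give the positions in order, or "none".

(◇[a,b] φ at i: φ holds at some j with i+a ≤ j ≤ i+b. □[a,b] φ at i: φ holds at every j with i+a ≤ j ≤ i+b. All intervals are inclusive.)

Evaluate at each i in [0,4]:
  i=0: ✓ (witness j=1)
  i=1: ✓ (witness j=1)
  i=2: ✗ (none in [2,3])
  i=3: ✓ (witness j=4)
  i=4: ✓ (witness j=4)

0, 1, 3, 4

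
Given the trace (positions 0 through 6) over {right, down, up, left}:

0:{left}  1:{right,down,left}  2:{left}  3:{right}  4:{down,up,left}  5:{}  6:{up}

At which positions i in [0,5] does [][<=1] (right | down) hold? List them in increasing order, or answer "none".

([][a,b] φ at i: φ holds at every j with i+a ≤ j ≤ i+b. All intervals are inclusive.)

Evaluate at each i in [0,5]:
  i=0: ✗ (fails at j=0)
  i=1: ✗ (fails at j=2)
  i=2: ✗ (fails at j=2)
  i=3: ✓ (all of [3,4])
  i=4: ✗ (fails at j=5)
  i=5: ✗ (fails at j=5)

3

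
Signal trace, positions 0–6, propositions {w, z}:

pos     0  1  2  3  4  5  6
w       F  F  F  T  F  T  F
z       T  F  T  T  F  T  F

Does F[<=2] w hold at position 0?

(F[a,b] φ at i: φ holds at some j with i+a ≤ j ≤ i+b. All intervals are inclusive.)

Check w at each j in [0,2]:
  j=0: false
  j=1: false
  j=2: false
No position in the window satisfies it → formula fails.

No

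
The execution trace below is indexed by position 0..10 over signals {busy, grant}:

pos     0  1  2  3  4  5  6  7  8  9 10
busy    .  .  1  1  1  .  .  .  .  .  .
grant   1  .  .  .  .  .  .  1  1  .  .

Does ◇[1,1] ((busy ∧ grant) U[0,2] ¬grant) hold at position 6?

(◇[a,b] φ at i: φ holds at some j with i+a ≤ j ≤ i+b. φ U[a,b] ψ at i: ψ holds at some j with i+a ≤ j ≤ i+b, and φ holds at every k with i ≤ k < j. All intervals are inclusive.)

False

Check ((busy ∧ grant) U[0,2] ¬grant) at each j in [7,7]:
  j=7: fails
No position in the window satisfies it → formula fails.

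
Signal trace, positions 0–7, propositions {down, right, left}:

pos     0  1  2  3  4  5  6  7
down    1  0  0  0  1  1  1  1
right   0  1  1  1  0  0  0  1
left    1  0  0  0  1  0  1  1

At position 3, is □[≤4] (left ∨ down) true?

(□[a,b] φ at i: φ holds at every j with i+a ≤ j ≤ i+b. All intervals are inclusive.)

Check (left ∨ down) at every j in [3,7]:
  j=3: false
  j=4: true
  j=5: true
  j=6: true
  j=7: true
Fails at j=3 → formula fails.

False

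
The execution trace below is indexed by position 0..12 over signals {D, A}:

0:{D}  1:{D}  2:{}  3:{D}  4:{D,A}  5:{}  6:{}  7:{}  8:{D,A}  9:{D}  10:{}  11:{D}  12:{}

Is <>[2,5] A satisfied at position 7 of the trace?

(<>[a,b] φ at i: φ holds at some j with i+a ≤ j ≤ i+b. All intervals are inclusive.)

Does not hold

Check A at each j in [9,12]:
  j=9: false
  j=10: false
  j=11: false
  j=12: false
No position in the window satisfies it → formula fails.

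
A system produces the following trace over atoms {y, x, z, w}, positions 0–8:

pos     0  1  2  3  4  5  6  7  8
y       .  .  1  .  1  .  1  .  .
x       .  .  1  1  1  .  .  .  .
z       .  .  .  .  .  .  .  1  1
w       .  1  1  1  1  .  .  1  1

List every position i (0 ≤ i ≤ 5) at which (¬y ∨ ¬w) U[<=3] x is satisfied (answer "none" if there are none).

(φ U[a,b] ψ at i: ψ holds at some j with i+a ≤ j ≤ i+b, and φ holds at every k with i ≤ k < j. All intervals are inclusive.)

Evaluate at each i in [0,5]:
  i=0: ✓ (rhs at j=2; lhs holds on [0,1])
  i=1: ✓ (rhs at j=2; lhs holds on [1,1])
  i=2: ✓ (rhs at j=2)
  i=3: ✓ (rhs at j=3)
  i=4: ✓ (rhs at j=4)
  i=5: ✗ (no rhs in [5,8])

0, 1, 2, 3, 4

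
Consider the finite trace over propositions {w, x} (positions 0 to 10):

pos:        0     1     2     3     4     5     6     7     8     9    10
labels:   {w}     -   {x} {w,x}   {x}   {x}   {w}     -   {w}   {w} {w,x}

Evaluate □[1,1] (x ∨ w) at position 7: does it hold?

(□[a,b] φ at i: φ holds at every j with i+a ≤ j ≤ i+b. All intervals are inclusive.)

Check (x ∨ w) at every j in [8,8]:
  j=8: true
All positions satisfy it → formula holds.

Holds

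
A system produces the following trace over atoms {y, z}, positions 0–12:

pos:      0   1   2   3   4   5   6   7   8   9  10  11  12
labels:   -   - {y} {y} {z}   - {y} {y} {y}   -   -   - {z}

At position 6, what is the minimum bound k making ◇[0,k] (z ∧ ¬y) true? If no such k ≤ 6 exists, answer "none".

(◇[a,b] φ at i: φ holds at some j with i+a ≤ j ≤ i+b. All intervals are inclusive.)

Scan j = 6,7,… for (z ∧ ¬y):
  j=6: fails
  j=7: fails
  j=8: fails
  j=9: fails
  j=10: fails
  j=11: fails
  j=12: holds
First hit at j=12, so smallest k = 12-6 = 6.

6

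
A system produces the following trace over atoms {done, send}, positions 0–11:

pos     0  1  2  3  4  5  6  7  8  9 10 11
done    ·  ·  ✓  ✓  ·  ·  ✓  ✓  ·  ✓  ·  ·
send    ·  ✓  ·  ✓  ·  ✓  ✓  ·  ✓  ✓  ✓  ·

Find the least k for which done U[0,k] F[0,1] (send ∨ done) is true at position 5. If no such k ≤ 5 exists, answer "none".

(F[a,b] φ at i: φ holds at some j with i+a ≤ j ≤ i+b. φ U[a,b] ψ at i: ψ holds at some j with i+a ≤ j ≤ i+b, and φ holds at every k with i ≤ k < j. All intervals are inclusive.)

0

Need earliest j ≥ 5 with F[0,1] (send ∨ done), and done at every k in [5,j-1].
  j=5: rhs holds (empty prefix). k = 0.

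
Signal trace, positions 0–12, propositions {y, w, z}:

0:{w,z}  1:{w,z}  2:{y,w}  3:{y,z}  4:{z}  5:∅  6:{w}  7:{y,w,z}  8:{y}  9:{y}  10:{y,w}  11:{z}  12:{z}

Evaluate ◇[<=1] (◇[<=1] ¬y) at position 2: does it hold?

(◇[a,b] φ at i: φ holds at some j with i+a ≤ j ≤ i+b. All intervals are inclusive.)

Check ◇[<=1] ¬y at each j in [2,3]:
  j=2: fails (none in [2,3])
  j=3: holds (witness at 4)
Found at j=3 → formula holds.

Yes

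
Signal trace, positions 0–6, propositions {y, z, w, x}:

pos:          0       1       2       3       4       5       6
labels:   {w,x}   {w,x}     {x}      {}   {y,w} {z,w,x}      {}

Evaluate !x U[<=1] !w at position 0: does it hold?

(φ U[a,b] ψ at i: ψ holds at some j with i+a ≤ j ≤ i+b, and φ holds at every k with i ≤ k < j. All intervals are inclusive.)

Need some j in [0,1] with !w, and !x at every k in [0,j-1].
  j=0: !w false.
  j=1: !w false.
No j in the window works → until fails.

False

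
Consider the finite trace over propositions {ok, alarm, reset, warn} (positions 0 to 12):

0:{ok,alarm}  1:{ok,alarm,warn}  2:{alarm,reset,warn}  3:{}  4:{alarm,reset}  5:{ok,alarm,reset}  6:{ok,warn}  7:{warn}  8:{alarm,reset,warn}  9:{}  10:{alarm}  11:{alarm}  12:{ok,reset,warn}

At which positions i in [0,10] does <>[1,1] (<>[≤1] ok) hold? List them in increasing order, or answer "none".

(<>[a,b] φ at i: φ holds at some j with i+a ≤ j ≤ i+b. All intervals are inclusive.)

Evaluate at each i in [0,10]:
  i=0: ✓ (witness j=1)
  i=1: ✗ (none in [2,2])
  i=2: ✗ (none in [3,3])
  i=3: ✓ (witness j=4)
  i=4: ✓ (witness j=5)
  i=5: ✓ (witness j=6)
  i=6: ✗ (none in [7,7])
  i=7: ✗ (none in [8,8])
  i=8: ✗ (none in [9,9])
  i=9: ✗ (none in [10,10])
  i=10: ✓ (witness j=11)

0, 3, 4, 5, 10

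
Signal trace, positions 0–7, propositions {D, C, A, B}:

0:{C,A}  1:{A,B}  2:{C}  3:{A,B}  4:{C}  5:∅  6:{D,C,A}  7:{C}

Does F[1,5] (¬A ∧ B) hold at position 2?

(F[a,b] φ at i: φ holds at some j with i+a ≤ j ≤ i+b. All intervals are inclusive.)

Check (¬A ∧ B) at each j in [3,7]:
  j=3: false
  j=4: false
  j=5: false
  j=6: false
  j=7: false
No position in the window satisfies it → formula fails.

False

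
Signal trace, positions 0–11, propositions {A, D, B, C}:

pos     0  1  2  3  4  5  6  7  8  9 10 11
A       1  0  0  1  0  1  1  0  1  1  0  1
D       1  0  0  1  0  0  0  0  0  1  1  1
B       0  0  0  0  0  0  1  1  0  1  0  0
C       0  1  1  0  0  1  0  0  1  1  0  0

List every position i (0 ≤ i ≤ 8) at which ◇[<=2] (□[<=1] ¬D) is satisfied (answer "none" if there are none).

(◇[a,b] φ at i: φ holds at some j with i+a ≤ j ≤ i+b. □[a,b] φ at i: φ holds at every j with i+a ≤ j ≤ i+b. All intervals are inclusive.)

0, 1, 2, 3, 4, 5, 6, 7

Evaluate at each i in [0,8]:
  i=0: ✓ (witness j=1)
  i=1: ✓ (witness j=1)
  i=2: ✓ (witness j=4)
  i=3: ✓ (witness j=4)
  i=4: ✓ (witness j=4)
  i=5: ✓ (witness j=5)
  i=6: ✓ (witness j=6)
  i=7: ✓ (witness j=7)
  i=8: ✗ (none in [8,10])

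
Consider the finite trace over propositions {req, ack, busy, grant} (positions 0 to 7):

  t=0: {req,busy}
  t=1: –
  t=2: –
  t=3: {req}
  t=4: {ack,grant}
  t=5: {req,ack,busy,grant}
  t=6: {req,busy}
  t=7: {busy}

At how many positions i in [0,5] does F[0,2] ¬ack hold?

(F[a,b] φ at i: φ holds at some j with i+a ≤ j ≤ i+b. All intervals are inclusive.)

6

Evaluate at each i in [0,5]:
  i=0: ✓ (witness j=0)
  i=1: ✓ (witness j=1)
  i=2: ✓ (witness j=2)
  i=3: ✓ (witness j=3)
  i=4: ✓ (witness j=6)
  i=5: ✓ (witness j=6)
Positions where it holds: {0, 1, 2, 3, 4, 5} → 6.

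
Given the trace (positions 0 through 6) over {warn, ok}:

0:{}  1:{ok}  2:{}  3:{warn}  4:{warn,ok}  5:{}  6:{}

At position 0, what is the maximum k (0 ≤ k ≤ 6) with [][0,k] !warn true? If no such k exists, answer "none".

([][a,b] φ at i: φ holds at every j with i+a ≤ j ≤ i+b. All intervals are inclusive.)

!warn must hold from j=0 onward; find where it first fails.
  j=0: holds
  j=1: holds
  j=2: holds
  j=3: fails
Holds on [0,2], so largest k = 2.

2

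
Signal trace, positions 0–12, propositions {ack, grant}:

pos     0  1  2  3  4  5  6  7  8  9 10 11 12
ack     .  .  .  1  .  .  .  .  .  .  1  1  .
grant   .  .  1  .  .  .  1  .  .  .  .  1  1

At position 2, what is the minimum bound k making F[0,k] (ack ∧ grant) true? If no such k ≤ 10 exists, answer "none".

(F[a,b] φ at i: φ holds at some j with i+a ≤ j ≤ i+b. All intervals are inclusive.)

Scan j = 2,3,… for (ack ∧ grant):
  j=2: fails
  j=3: fails
  j=4: fails
  j=5: fails
  j=6: fails
  j=7: fails
  j=8: fails
  j=9: fails
  j=10: fails
  j=11: holds
First hit at j=11, so smallest k = 11-2 = 9.

9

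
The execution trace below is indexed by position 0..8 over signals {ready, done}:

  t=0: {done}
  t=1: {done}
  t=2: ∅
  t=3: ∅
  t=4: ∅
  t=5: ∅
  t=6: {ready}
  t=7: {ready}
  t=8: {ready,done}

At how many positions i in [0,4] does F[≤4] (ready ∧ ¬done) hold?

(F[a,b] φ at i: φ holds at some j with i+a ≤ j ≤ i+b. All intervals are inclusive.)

Evaluate at each i in [0,4]:
  i=0: ✗ (none in [0,4])
  i=1: ✗ (none in [1,5])
  i=2: ✓ (witness j=6)
  i=3: ✓ (witness j=6)
  i=4: ✓ (witness j=6)
Positions where it holds: {2, 3, 4} → 3.

3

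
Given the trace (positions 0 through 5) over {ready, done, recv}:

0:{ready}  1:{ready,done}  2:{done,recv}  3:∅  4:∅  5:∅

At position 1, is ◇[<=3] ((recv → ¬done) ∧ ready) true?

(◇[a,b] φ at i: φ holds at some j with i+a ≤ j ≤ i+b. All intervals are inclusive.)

Holds

Check ((recv → ¬done) ∧ ready) at each j in [1,4]:
  j=1: true
  j=2: false
  j=3: false
  j=4: false
Found at j=1 → formula holds.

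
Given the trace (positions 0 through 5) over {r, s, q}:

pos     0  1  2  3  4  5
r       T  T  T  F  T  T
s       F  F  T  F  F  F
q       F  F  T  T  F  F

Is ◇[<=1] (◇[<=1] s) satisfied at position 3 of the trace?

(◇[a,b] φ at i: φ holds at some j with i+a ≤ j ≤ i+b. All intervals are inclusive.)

Check ◇[<=1] s at each j in [3,4]:
  j=3: fails (none in [3,4])
  j=4: fails (none in [4,5])
No position in the window satisfies it → formula fails.

Does not hold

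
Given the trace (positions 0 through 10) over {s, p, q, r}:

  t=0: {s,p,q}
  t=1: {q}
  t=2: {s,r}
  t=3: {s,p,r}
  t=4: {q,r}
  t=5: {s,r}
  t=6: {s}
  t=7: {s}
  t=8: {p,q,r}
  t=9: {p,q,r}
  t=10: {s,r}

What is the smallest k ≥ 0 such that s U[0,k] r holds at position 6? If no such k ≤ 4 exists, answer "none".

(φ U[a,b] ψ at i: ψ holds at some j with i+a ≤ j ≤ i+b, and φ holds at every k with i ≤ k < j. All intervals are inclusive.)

2

Need earliest j ≥ 6 with r, and s at every k in [6,j-1].
  j=6: rhs fails.
  j=7: rhs fails.
  j=8: rhs holds; lhs holds on [6,7]. k = 2.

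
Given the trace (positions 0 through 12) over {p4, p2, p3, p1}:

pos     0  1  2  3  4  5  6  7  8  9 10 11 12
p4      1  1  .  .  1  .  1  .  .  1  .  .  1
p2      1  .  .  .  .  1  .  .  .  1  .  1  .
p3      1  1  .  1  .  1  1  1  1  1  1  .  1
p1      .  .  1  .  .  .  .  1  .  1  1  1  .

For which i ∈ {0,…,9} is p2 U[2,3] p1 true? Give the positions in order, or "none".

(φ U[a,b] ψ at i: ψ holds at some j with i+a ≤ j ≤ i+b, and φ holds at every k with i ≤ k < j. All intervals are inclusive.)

Evaluate at each i in [0,9]:
  i=0: ✗ (lhs fails at k=1 before rhs at j=2)
  i=1: ✗ (no rhs in [3,4])
  i=2: ✗ (no rhs in [4,5])
  i=3: ✗ (no rhs in [5,6])
  i=4: ✗ (lhs fails at k=4 before rhs at j=7)
  i=5: ✗ (lhs fails at k=6 before rhs at j=7)
  i=6: ✗ (lhs fails at k=6 before rhs at j=9)
  i=7: ✗ (lhs fails at k=7 before rhs at j=9)
  i=8: ✗ (lhs fails at k=8 before rhs at j=10)
  i=9: ✗ (lhs fails at k=10 before rhs at j=11)

none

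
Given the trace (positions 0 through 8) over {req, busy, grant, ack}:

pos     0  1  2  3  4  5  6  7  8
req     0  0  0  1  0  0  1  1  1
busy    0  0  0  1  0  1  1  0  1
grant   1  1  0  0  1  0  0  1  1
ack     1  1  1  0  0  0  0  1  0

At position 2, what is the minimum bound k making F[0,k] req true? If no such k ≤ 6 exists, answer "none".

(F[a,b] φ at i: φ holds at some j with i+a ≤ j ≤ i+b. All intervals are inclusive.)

Scan j = 2,3,… for req:
  j=2: fails
  j=3: holds
First hit at j=3, so smallest k = 3-2 = 1.

1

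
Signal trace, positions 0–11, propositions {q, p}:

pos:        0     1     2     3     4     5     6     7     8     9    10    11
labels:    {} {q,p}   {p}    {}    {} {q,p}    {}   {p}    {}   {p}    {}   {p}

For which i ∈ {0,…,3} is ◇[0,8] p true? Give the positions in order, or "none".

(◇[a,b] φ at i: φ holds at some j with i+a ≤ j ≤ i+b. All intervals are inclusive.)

Evaluate at each i in [0,3]:
  i=0: ✓ (witness j=1)
  i=1: ✓ (witness j=1)
  i=2: ✓ (witness j=2)
  i=3: ✓ (witness j=5)

0, 1, 2, 3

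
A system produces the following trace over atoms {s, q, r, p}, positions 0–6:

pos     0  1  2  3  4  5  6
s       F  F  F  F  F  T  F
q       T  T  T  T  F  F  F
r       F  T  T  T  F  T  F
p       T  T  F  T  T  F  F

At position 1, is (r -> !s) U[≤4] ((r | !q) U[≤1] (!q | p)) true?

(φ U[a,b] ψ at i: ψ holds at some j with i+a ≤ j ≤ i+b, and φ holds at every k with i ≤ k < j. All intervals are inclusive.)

Need some j in [1,5] with ((r | !q) U[≤1] (!q | p)), and (r -> !s) at every k in [1,j-1].
  j=1: ((r | !q) U[≤1] (!q | p)) holds; no prefix to check → satisfied.

Holds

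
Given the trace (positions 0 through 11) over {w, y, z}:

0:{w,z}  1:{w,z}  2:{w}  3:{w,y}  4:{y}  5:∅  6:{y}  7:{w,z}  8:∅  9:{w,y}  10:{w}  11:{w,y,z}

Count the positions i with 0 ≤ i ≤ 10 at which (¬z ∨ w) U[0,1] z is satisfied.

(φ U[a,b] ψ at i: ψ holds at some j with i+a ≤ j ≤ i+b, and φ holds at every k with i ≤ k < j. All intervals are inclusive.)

Evaluate at each i in [0,10]:
  i=0: ✓ (rhs at j=0)
  i=1: ✓ (rhs at j=1)
  i=2: ✗ (no rhs in [2,3])
  i=3: ✗ (no rhs in [3,4])
  i=4: ✗ (no rhs in [4,5])
  i=5: ✗ (no rhs in [5,6])
  i=6: ✓ (rhs at j=7; lhs holds on [6,6])
  i=7: ✓ (rhs at j=7)
  i=8: ✗ (no rhs in [8,9])
  i=9: ✗ (no rhs in [9,10])
  i=10: ✓ (rhs at j=11; lhs holds on [10,10])
Positions where it holds: {0, 1, 6, 7, 10} → 5.

5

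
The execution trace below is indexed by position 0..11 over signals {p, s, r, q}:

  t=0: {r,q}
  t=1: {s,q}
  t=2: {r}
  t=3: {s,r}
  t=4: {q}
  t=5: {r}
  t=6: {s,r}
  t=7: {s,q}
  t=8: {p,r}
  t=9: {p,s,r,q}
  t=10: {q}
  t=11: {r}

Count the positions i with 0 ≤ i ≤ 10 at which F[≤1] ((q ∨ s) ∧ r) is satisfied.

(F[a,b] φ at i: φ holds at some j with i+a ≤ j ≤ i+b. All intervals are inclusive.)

Evaluate at each i in [0,10]:
  i=0: ✓ (witness j=0)
  i=1: ✗ (none in [1,2])
  i=2: ✓ (witness j=3)
  i=3: ✓ (witness j=3)
  i=4: ✗ (none in [4,5])
  i=5: ✓ (witness j=6)
  i=6: ✓ (witness j=6)
  i=7: ✗ (none in [7,8])
  i=8: ✓ (witness j=9)
  i=9: ✓ (witness j=9)
  i=10: ✗ (none in [10,11])
Positions where it holds: {0, 2, 3, 5, 6, 8, 9} → 7.

7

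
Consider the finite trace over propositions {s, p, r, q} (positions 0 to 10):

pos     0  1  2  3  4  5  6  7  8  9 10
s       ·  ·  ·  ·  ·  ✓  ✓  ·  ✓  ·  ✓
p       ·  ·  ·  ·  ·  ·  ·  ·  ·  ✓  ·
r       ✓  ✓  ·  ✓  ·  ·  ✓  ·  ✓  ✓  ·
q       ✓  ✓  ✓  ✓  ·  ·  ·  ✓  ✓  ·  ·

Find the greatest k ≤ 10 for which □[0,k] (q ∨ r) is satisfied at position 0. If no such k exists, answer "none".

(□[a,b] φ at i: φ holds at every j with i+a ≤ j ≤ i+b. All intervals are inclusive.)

(q ∨ r) must hold from j=0 onward; find where it first fails.
  j=0: holds
  j=1: holds
  j=2: holds
  j=3: holds
  j=4: fails
Holds on [0,3], so largest k = 3.

3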